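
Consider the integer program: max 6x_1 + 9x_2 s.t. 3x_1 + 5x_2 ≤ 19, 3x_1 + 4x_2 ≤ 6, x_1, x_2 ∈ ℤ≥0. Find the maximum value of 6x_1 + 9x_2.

The continuous relaxation peaks at (0, 1.5) with value 13.50; rounding to a feasible lattice point costs some objective.
(x_1,x_2)=(2,0): 3·2+5·0=6≤19, 3·2+4·0=6≤6, objective 12.
(x_1,x_2)=(0,1): 3·0+5·1=5≤19, 3·0+4·1=4≤6, objective 9.
(x_1,x_2)=(1,0): 3·1+5·0=3≤19, 3·1+4·0=3≤6, objective 6.
Maximum is 12 at (x_1,x_2)=(2,0).

12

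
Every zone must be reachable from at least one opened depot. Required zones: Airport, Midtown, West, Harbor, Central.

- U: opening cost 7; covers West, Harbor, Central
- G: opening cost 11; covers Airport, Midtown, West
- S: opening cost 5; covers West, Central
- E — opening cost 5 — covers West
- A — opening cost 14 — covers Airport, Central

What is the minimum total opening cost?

18

Choose U and G: together they cover Airport, Midtown, West, Harbor, Central — every zone.
Total opening cost: 7 + 11 = 18.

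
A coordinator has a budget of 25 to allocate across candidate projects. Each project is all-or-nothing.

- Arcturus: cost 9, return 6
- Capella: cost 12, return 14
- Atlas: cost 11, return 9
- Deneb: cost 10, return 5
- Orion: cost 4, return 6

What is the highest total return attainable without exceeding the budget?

26

This is a 0-1 knapsack instance.
Take Arcturus, Capella, and Orion: cost 9 + 12 + 4 = 25 ≤ 25, return 6 + 14 + 6 = 26.
No other feasible combination does better.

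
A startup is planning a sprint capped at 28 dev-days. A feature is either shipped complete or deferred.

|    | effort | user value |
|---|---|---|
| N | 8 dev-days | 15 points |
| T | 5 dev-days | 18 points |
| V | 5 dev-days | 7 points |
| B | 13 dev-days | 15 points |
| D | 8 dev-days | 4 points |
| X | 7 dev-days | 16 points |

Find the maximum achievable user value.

N + T + D + X: effort 8 + 5 + 8 + 7 = 28 ≤ 28, user value 15 + 18 + 4 + 16 = 53.
N + T + X: effort 8 + 5 + 7 = 20 ≤ 28, user value 15 + 18 + 16 = 49.
N + T + V + X: effort 8 + 5 + 5 + 7 = 25 ≤ 28, user value 15 + 18 + 7 + 16 = 56.
Best is N, T, V, and X with total user value 56.

56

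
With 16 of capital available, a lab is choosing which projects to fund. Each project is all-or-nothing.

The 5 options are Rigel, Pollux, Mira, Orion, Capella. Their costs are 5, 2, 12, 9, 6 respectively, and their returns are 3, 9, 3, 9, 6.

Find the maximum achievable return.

Pollux + Orion: cost 2 + 9 = 11 ≤ 16, return 9 + 9 = 18.
Rigel + Pollux + Capella: cost 5 + 2 + 6 = 13 ≤ 16, return 3 + 9 + 6 = 18.
Rigel + Pollux + Orion: cost 5 + 2 + 9 = 16 ≤ 16, return 3 + 9 + 9 = 21.
Best is Rigel, Pollux, and Orion with total return 21.

21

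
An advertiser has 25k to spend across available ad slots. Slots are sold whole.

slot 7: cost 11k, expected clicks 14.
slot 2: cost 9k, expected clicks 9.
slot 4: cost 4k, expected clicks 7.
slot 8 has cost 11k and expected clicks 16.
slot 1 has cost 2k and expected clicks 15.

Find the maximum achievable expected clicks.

45

slot 2 + slot 8 + slot 1: cost 9 + 11 + 2 = 22 ≤ 25, expected clicks 9 + 16 + 15 = 40.
slot 7 + slot 8 + slot 1: cost 11 + 11 + 2 = 24 ≤ 25, expected clicks 14 + 16 + 15 = 45.
slot 4 + slot 8 + slot 1: cost 4 + 11 + 2 = 17 ≤ 25, expected clicks 7 + 16 + 15 = 38.
Best is slot 7, slot 8, and slot 1 with total expected clicks 45.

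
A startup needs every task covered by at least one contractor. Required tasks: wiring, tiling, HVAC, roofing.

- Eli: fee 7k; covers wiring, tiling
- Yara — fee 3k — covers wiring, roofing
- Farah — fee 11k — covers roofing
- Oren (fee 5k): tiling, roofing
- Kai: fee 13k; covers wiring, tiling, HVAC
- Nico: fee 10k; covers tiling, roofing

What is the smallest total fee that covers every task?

The greedy cost-per-new-task heuristic would pick Yara, Oren, and Kai for 21, but a cheaper cover exists.
Choose Yara and Kai: together they cover wiring, tiling, HVAC, roofing — every task.
Total fee: 3 + 13 = 16.
No cover costs less than 16.

16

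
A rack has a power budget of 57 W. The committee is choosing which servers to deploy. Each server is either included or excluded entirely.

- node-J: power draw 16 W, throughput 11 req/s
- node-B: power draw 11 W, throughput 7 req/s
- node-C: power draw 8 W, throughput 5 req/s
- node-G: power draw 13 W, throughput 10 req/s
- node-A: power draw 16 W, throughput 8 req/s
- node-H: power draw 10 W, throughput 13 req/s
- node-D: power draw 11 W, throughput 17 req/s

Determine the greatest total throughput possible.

Allowing fractional choices, the relaxed optimum would be about 55.5, but servers are indivisible.
node-J + node-B + node-C + node-H + node-D: power draw 16 + 11 + 8 + 10 + 11 = 56 ≤ 57, throughput 11 + 7 + 5 + 13 + 17 = 53.
node-B + node-C + node-G + node-H + node-D: power draw 11 + 8 + 13 + 10 + 11 = 53 ≤ 57, throughput 7 + 5 + 10 + 13 + 17 = 52.
Best is node-J, node-B, node-C, node-H, and node-D with total throughput 53.

53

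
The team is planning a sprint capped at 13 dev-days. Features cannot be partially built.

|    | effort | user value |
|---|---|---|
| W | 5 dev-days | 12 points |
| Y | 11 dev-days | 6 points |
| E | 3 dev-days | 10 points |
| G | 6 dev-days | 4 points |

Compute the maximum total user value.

W + G: effort 5 + 6 = 11 ≤ 13, user value 12 + 4 = 16.
E + G: effort 3 + 6 = 9 ≤ 13, user value 10 + 4 = 14.
W + E: effort 5 + 3 = 8 ≤ 13, user value 12 + 10 = 22.
Best is W and E with total user value 22.

22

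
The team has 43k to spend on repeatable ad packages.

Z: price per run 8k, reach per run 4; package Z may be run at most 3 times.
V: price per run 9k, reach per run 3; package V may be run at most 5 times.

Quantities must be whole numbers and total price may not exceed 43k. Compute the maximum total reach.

Z has the best ratio (4/8); taking only Z gives at most 3×4 = 12 (stopped by the supply cap of 3).
Mixing does better — 3×Z and 2×V: price 42 ≤ 43, reach 3·4 + 2·3 = 18.

18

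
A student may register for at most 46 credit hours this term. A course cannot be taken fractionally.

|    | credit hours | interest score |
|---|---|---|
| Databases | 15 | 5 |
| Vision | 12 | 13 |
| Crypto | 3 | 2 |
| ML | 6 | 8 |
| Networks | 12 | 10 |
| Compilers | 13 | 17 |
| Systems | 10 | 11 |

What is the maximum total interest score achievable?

Allowing fractional choices, the relaxed optimum would be about 53.2, but courses are indivisible.
Vision + Crypto + ML + Compilers + Systems: credit hours 12 + 3 + 6 + 13 + 10 = 44 ≤ 46, interest score 13 + 2 + 8 + 17 + 11 = 51.
Vision + Crypto + ML + Networks + Compilers: credit hours 12 + 3 + 6 + 12 + 13 = 46 ≤ 46, interest score 13 + 2 + 8 + 10 + 17 = 50.
Vision + ML + Compilers + Systems: credit hours 12 + 6 + 13 + 10 = 41 ≤ 46, interest score 13 + 8 + 17 + 11 = 49.
Best is Vision, Crypto, ML, Compilers, and Systems with total interest score 51.

51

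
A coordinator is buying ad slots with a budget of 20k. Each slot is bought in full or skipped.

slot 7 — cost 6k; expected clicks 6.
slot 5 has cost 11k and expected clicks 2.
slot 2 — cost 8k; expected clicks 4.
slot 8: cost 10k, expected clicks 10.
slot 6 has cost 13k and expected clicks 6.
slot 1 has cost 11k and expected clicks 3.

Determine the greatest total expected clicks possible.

16

slot 7 + slot 6: cost 6 + 13 = 19 ≤ 20, expected clicks 6 + 6 = 12.
slot 2 + slot 8: cost 8 + 10 = 18 ≤ 20, expected clicks 4 + 10 = 14.
slot 7 + slot 8: cost 6 + 10 = 16 ≤ 20, expected clicks 6 + 10 = 16.
Best is slot 7 and slot 8 with total expected clicks 16.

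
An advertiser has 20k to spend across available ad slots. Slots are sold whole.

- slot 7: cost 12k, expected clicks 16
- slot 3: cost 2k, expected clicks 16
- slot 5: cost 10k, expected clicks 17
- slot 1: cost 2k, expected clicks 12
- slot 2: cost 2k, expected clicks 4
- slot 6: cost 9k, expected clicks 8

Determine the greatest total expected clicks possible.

49

slot 3 + slot 5 + slot 1: cost 2 + 10 + 2 = 14 ≤ 20, expected clicks 16 + 17 + 12 = 45.
slot 3 + slot 5 + slot 1 + slot 2: cost 2 + 10 + 2 + 2 = 16 ≤ 20, expected clicks 16 + 17 + 12 + 4 = 49.
slot 7 + slot 3 + slot 1 + slot 2: cost 12 + 2 + 2 + 2 = 18 ≤ 20, expected clicks 16 + 16 + 12 + 4 = 48.
Best is slot 3, slot 5, slot 1, and slot 2 with total expected clicks 49.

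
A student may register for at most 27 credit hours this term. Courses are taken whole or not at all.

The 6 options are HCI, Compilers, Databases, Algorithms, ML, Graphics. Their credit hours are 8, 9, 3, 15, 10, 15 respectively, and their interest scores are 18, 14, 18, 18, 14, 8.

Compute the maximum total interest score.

HCI + Databases + ML: credit hours 8 + 3 + 10 = 21 ≤ 27, interest score 18 + 18 + 14 = 50.
HCI + Compilers + Databases: credit hours 8 + 9 + 3 = 20 ≤ 27, interest score 18 + 14 + 18 = 50.
HCI + Databases + Algorithms: credit hours 8 + 3 + 15 = 26 ≤ 27, interest score 18 + 18 + 18 = 54.
Best is HCI, Databases, and Algorithms with total interest score 54.

54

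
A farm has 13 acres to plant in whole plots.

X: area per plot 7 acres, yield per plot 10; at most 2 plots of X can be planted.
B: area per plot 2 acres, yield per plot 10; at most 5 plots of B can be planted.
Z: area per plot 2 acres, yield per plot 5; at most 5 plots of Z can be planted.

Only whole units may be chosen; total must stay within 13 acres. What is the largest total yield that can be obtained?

55

B has the best ratio (10/2); taking only B gives at most 5×10 = 50 (stopped by the supply cap of 5).
Mixing does better — 5×B and 1×Z: area 12 ≤ 13, yield 5·10 + 1·5 = 55.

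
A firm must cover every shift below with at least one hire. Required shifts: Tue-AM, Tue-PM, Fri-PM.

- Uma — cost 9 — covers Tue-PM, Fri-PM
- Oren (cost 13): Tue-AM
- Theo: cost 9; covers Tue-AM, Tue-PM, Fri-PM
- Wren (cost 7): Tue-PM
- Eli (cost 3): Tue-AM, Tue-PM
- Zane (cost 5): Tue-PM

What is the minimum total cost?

9

This is a weighted set-cover instance.
Theo alone covers Tue-AM, Tue-PM, Fri-PM — every shift.
Total cost: 9.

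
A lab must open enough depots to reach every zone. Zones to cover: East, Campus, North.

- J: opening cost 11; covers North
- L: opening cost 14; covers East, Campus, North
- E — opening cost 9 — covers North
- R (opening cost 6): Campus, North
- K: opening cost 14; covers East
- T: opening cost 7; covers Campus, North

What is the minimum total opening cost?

14

The greedy cost-per-new-zone heuristic would pick R and L for 20, but a cheaper cover exists.
L alone covers East, Campus, North — every zone.
Total opening cost: 14.
No cover costs less than 14.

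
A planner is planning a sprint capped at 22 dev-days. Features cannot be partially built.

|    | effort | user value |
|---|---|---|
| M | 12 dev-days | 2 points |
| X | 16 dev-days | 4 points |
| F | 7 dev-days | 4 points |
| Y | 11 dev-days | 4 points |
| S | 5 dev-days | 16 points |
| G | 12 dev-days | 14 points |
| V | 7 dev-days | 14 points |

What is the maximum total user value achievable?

34

F + S + V: effort 7 + 5 + 7 = 19 ≤ 22, user value 4 + 16 + 14 = 34.
S + V: effort 5 + 7 = 12 ≤ 22, user value 16 + 14 = 30.
S + G: effort 5 + 12 = 17 ≤ 22, user value 16 + 14 = 30.
Best is F, S, and V with total user value 34.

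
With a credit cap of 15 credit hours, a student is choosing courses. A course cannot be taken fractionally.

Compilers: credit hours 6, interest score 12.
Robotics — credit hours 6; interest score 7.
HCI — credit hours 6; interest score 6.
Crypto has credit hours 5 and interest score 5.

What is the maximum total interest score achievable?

19

Treat it as a binary knapsack problem.
Take Compilers and Robotics: credit hours 6 + 6 = 12 ≤ 15, interest score 12 + 7 = 19.
No other feasible combination does better.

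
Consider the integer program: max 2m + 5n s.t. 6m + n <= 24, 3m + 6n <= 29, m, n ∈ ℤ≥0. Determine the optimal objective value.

22

Relaxing integrality, the LP optimum is 24.17 at (m,n) = (0, 4.83), which is not an integer point.
(m,n)=(1,4): 6·1+1·4=10≤24, 3·1+6·4=27≤29, objective 22.
(m,n)=(0,4): 6·0+1·4=4≤24, 3·0+6·4=24≤29, objective 20.
(m,n)=(2,3): 6·2+1·3=15≤24, 3·2+6·3=24≤29, objective 19.
(m,n)=(1,3): 6·1+1·3=9≤24, 3·1+6·3=21≤29, objective 17.
The best lattice point is (1,4), giving 22.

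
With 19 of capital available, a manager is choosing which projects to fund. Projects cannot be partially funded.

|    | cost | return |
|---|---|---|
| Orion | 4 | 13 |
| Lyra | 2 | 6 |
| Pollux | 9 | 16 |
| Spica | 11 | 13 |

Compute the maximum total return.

Take Orion, Lyra, and Pollux: cost 4 + 2 + 9 = 15 ≤ 19, return 13 + 6 + 16 = 35.
No other feasible combination does better.

35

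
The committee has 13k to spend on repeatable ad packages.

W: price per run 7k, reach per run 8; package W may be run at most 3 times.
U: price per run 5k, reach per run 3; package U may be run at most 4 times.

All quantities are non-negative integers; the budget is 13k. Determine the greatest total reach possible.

11

1×W and 1×U: price 12 ≤ 13, reach 1·8 + 1·3 = 11.
1×W: price 7 ≤ 13, reach 1·8 = 8.
Best is 11.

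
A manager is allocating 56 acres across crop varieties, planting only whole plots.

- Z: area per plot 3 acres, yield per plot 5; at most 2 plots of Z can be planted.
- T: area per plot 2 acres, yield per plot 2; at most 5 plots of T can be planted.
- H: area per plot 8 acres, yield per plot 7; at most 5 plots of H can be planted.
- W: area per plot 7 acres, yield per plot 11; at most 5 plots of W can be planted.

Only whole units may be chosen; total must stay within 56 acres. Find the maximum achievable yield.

78

Z has the best ratio (5/3); taking only Z gives at most 2×5 = 10 (stopped by the supply cap of 2).
Mixing does better — 2×Z, 3×T, 1×H, and 5×W: area 55 ≤ 56, yield 2·5 + 3·2 + 1·7 + 5·11 = 78.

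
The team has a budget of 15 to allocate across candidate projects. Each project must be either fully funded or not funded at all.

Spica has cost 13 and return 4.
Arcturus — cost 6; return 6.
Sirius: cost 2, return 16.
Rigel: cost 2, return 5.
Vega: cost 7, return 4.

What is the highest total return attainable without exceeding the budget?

27

This is a 0-1 knapsack instance.
Arcturus + Sirius + Rigel: cost 6 + 2 + 2 = 10 ≤ 15, return 6 + 16 + 5 = 27.
Arcturus + Sirius + Vega: cost 6 + 2 + 7 = 15 ≤ 15, return 6 + 16 + 4 = 26.
Sirius + Rigel + Vega: cost 2 + 2 + 7 = 11 ≤ 15, return 16 + 5 + 4 = 25.
Best is Arcturus, Sirius, and Rigel with total return 27.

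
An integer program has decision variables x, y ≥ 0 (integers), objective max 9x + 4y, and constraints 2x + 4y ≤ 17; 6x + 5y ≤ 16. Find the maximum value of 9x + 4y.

Relaxing integrality, the LP optimum is 24.00 at (x,y) = (2.67, 0), which is not an integer point.
(x,y)=(2,0) is feasible, giving 18.
(x,y)=(1,1) is feasible, giving 13.
(x,y)=(1,0) is feasible, giving 9.
The best lattice point is (2,0), giving 18.

18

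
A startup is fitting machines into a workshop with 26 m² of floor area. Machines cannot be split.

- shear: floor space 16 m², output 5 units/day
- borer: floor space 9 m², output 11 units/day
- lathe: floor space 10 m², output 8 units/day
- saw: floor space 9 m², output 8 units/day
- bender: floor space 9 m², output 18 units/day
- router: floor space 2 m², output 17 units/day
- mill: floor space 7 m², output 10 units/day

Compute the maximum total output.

46

Allowing fractional choices, the relaxed optimum would be about 54.8, but machines are indivisible.
borer + bender + router: floor space 9 + 9 + 2 = 20 ≤ 26, output 11 + 18 + 17 = 46.
bender + router + mill: floor space 9 + 2 + 7 = 18 ≤ 26, output 18 + 17 + 10 = 45.
saw + bender + router: floor space 9 + 9 + 2 = 20 ≤ 26, output 8 + 18 + 17 = 43.
Best is borer, bender, and router with total output 46.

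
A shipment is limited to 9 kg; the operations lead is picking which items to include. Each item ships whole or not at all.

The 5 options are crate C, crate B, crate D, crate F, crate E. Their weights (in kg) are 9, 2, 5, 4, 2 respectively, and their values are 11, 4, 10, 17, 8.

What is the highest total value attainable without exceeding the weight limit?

29

Allowing fractional choices, the relaxed optimum would be about 31.0, but items are indivisible.
crate D + crate F: weight 5 + 4 = 9 ≤ 9, value 10 + 17 = 27.
crate F + crate E: weight 4 + 2 = 6 ≤ 9, value 17 + 8 = 25.
crate B + crate F + crate E: weight 2 + 4 + 2 = 8 ≤ 9, value 4 + 17 + 8 = 29.
Best is crate B, crate F, and crate E with total value 29.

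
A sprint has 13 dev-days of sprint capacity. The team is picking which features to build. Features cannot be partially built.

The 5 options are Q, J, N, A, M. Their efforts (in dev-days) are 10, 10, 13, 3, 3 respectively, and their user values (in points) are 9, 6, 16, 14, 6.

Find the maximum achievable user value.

23

Allowing fractional choices, the relaxed optimum would be about 28.6, but features are indivisible.
Q + A: effort 10 + 3 = 13 ≤ 13, user value 9 + 14 = 23.
A + M: effort 3 + 3 = 6 ≤ 13, user value 14 + 6 = 20.
Best is Q and A with total user value 23.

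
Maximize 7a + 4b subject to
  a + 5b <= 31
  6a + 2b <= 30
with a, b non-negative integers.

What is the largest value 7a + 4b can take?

(a,b)=(3,5): 1·3+5·5=28≤31, 6·3+2·5=28≤30, objective 41.
(a,b)=(3,4): 1·3+5·4=23≤31, 6·3+2·4=26≤30, objective 37.
The best lattice point is (3,5), giving 41.

41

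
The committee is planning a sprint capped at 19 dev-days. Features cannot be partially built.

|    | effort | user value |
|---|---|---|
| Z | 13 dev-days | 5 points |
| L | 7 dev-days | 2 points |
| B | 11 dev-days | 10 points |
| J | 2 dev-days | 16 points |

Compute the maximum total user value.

Allowing fractional choices, the relaxed optimum would be about 28.3, but features are indivisible.
Z + J: effort 13 + 2 = 15 ≤ 19, user value 5 + 16 = 21.
B + J: effort 11 + 2 = 13 ≤ 19, user value 10 + 16 = 26.
L + J: effort 7 + 2 = 9 ≤ 19, user value 2 + 16 = 18.
Best is B and J with total user value 26.

26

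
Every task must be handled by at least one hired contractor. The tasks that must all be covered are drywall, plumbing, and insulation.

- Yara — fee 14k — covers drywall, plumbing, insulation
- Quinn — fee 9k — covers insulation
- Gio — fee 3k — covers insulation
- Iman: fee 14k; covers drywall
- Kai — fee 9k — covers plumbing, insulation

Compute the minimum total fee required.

14

Yara alone covers drywall, plumbing, insulation — every task.
Total fee: 14.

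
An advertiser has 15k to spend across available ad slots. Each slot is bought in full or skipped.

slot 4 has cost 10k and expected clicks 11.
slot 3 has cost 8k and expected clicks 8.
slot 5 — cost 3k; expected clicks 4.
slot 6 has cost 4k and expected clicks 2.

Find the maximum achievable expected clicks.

15

Allowing fractional choices, the relaxed optimum would be about 17.0, but ad slots are indivisible.
slot 4 + slot 6: cost 10 + 4 = 14 ≤ 15, expected clicks 11 + 2 = 13.
slot 4 + slot 5: cost 10 + 3 = 13 ≤ 15, expected clicks 11 + 4 = 15.
slot 3 + slot 5 + slot 6: cost 8 + 3 + 4 = 15 ≤ 15, expected clicks 8 + 4 + 2 = 14.
Best is slot 4 and slot 5 with total expected clicks 15.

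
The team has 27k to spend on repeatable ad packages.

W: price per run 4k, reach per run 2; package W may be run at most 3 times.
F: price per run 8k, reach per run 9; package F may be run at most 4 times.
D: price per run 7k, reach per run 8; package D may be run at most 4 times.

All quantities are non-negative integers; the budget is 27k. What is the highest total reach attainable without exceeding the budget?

28

This is a bounded integer knapsack.
D has the best ratio (8/7); taking only D gives at most 3×8 = 24 (stopped by the price limit).
Mixing does better — 1×W, 2×F, and 1×D: price 27 ≤ 27, reach 1·2 + 2·9 + 1·8 = 28.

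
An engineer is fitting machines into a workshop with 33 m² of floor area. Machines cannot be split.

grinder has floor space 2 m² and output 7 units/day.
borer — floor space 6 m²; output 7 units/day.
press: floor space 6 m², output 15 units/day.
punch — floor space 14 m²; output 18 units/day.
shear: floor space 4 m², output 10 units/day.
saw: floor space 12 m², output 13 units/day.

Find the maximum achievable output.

57

Allowing fractional choices, the relaxed optimum would be about 58.1, but machines are indivisible.
grinder + borer + press + punch + shear: floor space 2 + 6 + 6 + 14 + 4 = 32 ≤ 33, output 7 + 7 + 15 + 18 + 10 = 57.
grinder + borer + press + shear + saw: floor space 2 + 6 + 6 + 4 + 12 = 30 ≤ 33, output 7 + 7 + 15 + 10 + 13 = 52.
grinder + press + punch + shear: floor space 2 + 6 + 14 + 4 = 26 ≤ 33, output 7 + 15 + 18 + 10 = 50.
Best is grinder, borer, press, punch, and shear with total output 57.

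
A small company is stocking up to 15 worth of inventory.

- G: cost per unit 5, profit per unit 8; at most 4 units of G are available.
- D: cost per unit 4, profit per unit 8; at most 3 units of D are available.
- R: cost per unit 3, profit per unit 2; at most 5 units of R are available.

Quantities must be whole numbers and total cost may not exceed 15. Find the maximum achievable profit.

D has the best ratio (8/4); taking only D gives at most 3×8 = 24 (stopped by the cost limit).
Mixing does better — 3×D and 1×R: cost 15 ≤ 15, profit 3·8 + 1·2 = 26.

26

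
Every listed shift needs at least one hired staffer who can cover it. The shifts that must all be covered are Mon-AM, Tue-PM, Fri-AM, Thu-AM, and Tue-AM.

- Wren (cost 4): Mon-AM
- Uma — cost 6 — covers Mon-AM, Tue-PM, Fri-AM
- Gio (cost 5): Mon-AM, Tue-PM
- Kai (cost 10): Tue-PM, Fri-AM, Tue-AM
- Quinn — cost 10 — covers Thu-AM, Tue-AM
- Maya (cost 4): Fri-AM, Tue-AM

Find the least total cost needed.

16

The greedy cost-per-new-shift heuristic would pick Uma, Maya, and Quinn for 20, but a cheaper cover exists.
Choose Uma and Quinn: together they cover Mon-AM, Tue-PM, Fri-AM, Thu-AM, Tue-AM — every shift.
Total cost: 6 + 10 = 16.
No cover costs less than 16.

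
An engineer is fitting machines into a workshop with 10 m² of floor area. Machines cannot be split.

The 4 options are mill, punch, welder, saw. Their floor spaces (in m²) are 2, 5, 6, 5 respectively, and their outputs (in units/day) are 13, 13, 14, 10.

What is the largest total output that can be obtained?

Treat it as a binary knapsack problem.
Allowing fractional choices, the relaxed optimum would be about 33.0, but machines are indivisible.
mill + punch: floor space 2 + 5 = 7 ≤ 10, output 13 + 13 = 26.
mill + welder: floor space 2 + 6 = 8 ≤ 10, output 13 + 14 = 27.
Best is mill and welder with total output 27.

27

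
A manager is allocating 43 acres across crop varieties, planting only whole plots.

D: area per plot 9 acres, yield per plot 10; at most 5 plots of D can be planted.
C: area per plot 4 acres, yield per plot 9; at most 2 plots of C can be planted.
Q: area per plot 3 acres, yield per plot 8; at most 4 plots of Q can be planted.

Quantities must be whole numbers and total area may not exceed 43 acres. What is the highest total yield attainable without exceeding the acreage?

71

Take 3×D, 1×C, and 4×Q: area 43 ≤ 43, yield 3·10 + 1·9 + 4·8 = 71.
Q has the best ratio (8/3) and is taken to its limit of 4; remaining capacity is filled optimally with the others.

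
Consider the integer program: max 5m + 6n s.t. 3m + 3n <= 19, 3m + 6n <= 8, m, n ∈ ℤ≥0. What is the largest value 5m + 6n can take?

10

The continuous relaxation peaks at (2.67, 0) with value 13.33; rounding to a feasible lattice point costs some objective.
(m,n)=(2,0): 3·2+3·0=6≤19, 3·2+6·0=6≤8, objective 10.
(m,n)=(1,0): 3·1+3·0=3≤19, 3·1+6·0=3≤8, objective 5.
No feasible integer point exceeds 10.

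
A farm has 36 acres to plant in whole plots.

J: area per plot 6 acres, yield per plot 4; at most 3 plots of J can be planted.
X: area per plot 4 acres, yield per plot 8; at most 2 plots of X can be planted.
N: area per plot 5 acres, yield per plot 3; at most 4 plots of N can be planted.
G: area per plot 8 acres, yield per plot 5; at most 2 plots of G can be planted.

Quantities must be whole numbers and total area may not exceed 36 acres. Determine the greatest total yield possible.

34

3×J, 2×X, and 2×N: area 36 ≤ 36, yield 3·4 + 2·8 + 2·3 = 34.
2×J, 2×X, and 2×G: area 36 ≤ 36, yield 2·4 + 2·8 + 2·5 = 34.
Best is 34.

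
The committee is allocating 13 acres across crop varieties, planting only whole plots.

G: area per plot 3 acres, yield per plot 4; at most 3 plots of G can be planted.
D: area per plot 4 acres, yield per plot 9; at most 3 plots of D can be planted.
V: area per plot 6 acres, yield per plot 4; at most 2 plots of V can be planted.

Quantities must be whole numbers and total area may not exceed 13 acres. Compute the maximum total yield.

27

This is a bounded integer knapsack.
1×G and 2×D: area 11 ≤ 13, yield 1·4 + 2·9 = 22.
3×D: area 12 ≤ 13, yield 3·9 = 27.
Best is 27.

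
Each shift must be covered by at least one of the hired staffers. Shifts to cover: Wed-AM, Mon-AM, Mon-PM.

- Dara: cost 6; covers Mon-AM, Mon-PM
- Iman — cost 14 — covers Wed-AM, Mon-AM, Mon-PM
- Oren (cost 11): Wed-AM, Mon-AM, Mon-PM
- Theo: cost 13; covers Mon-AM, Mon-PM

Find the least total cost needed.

11

This is a weighted set-cover instance.
The greedy cost-per-new-shift heuristic would pick Dara and Oren for 17, but a cheaper cover exists.
Oren alone covers Wed-AM, Mon-AM, Mon-PM — every shift.
Total cost: 11.
No cover costs less than 11.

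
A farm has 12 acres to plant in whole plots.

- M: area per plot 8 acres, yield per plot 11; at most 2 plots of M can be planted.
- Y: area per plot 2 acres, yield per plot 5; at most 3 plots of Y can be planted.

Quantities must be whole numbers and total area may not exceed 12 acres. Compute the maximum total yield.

Y has the best ratio (5/2); taking only Y gives at most 3×5 = 15 (stopped by the supply cap of 3).
Mixing does better — 1×M and 2×Y: area 12 ≤ 12, yield 1·11 + 2·5 = 21.

21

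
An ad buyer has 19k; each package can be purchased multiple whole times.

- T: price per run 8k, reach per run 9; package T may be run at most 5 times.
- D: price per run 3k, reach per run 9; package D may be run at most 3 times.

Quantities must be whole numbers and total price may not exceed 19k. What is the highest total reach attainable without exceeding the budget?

36

D has the best ratio (9/3); taking only D gives at most 3×9 = 27 (stopped by the supply cap of 3).
Mixing does better — 1×T and 3×D: price 17 ≤ 19, reach 1·9 + 3·9 = 36.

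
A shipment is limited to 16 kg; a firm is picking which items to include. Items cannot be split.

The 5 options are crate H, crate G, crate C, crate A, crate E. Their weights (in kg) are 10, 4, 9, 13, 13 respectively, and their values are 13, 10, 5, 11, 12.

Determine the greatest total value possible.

23

Treat it as a binary knapsack problem.
Take crate H and crate G: weight 10 + 4 = 14 ≤ 16, value 13 + 10 = 23.
No other feasible combination does better.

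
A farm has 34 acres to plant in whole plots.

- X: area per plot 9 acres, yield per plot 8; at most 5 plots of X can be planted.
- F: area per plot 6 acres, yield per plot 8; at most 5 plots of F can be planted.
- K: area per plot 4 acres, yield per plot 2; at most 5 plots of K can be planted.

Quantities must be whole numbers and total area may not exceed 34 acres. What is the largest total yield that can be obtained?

42

5×F and 1×K: area 34 ≤ 34, yield 5·8 + 1·2 = 42.
5×F: area 30 ≤ 34, yield 5·8 = 40.
Best is 42.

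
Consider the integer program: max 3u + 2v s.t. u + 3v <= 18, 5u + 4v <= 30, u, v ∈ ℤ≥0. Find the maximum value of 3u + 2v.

18

(u,v)=(6,0): 1·6+3·0=6≤18, 5·6+4·0=30≤30, objective 18.
(u,v)=(5,1): 1·5+3·1=8≤18, 5·5+4·1=29≤30, objective 17.
(u,v)=(5,0): 1·5+3·0=5≤18, 5·5+4·0=25≤30, objective 15.
No feasible integer point exceeds 18.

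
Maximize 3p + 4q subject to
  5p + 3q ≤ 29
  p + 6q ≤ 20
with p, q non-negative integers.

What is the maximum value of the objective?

(p,q)=(4,2) is feasible, giving 20.
(p,q)=(5,1) is feasible, giving 19.
The best lattice point is (4,2), giving 20.

20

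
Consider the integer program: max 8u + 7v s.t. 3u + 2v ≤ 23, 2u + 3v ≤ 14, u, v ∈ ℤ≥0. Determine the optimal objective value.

(u,v)=(7,0): 3·7+2·0=21≤23, 2·7+3·0=14≤14, objective 56.
(u,v)=(6,0): 3·6+2·0=18≤23, 2·6+3·0=12≤14, objective 48.
The best lattice point is (7,0), giving 56.

56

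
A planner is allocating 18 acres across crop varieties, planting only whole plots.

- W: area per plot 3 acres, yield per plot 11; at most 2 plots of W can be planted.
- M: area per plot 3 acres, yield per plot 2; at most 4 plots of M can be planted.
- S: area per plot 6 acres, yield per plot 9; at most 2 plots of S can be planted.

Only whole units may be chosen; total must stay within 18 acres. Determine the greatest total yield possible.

40

2×W and 2×S: area 18 ≤ 18, yield 2·11 + 2·9 = 40.
2×W, 2×M, and 1×S: area 18 ≤ 18, yield 2·11 + 2·2 + 1·9 = 35.
Best is 40.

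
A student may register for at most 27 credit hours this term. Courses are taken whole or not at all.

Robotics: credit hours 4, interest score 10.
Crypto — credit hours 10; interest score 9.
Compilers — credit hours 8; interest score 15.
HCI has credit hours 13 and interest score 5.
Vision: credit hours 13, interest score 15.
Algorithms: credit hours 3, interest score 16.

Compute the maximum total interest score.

50

This is an integer program with binary decision variables.
Compilers + Vision + Algorithms: credit hours 8 + 13 + 3 = 24 ≤ 27, interest score 15 + 15 + 16 = 46.
Robotics + Crypto + Compilers + Algorithms: credit hours 4 + 10 + 8 + 3 = 25 ≤ 27, interest score 10 + 9 + 15 + 16 = 50.
Best is Robotics, Crypto, Compilers, and Algorithms with total interest score 50.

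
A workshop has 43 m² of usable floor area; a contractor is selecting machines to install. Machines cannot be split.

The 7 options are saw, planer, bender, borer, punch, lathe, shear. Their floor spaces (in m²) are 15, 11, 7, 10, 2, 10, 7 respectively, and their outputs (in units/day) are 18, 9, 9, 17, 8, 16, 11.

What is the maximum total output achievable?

63

This is an integer program with binary decision variables.
Allowing fractional choices, the relaxed optimum would be about 69.4, but machines are indivisible.
saw + bender + punch + lathe + shear: floor space 15 + 7 + 2 + 10 + 7 = 41 ≤ 43, output 18 + 9 + 8 + 16 + 11 = 62.
saw + bender + borer + punch + shear: floor space 15 + 7 + 10 + 2 + 7 = 41 ≤ 43, output 18 + 9 + 17 + 8 + 11 = 63.
saw + borer + lathe + shear: floor space 15 + 10 + 10 + 7 = 42 ≤ 43, output 18 + 17 + 16 + 11 = 62.
Best is saw, bender, borer, punch, and shear with total output 63.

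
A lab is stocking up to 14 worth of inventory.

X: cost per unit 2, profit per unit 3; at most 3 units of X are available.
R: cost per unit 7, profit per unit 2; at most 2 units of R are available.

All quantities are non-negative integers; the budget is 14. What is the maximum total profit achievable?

11

X has the best ratio (3/2); taking only X gives at most 3×3 = 9 (stopped by the supply cap of 3).
Mixing does better — 3×X and 1×R: cost 13 ≤ 14, profit 3·3 + 1·2 = 11.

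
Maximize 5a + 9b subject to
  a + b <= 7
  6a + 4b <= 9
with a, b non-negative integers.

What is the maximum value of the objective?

(a,b)=(0,2) is feasible, giving 18.
(a,b)=(0,1) is feasible, giving 9.
Maximum is 18 at (a,b)=(0,2).

18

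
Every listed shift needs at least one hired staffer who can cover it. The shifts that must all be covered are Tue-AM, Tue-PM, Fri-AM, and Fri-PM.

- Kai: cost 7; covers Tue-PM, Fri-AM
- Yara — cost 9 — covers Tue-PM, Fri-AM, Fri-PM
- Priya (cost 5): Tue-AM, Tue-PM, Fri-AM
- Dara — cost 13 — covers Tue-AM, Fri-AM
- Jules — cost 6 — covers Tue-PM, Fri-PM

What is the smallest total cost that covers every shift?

11

Choose Priya and Jules: together they cover Tue-AM, Tue-PM, Fri-AM, Fri-PM — every shift.
Total cost: 5 + 6 = 11.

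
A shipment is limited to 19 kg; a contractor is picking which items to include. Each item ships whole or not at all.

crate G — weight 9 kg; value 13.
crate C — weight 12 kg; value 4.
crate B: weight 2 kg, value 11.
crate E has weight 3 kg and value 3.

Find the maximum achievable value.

27

This is an integer program with binary decision variables.
Allowing fractional choices, the relaxed optimum would be about 28.7, but items are indivisible.
crate C + crate B + crate E: weight 12 + 2 + 3 = 17 ≤ 19, value 4 + 11 + 3 = 18.
crate G + crate B: weight 9 + 2 = 11 ≤ 19, value 13 + 11 = 24.
crate G + crate B + crate E: weight 9 + 2 + 3 = 14 ≤ 19, value 13 + 11 + 3 = 27.
Best is crate G, crate B, and crate E with total value 27.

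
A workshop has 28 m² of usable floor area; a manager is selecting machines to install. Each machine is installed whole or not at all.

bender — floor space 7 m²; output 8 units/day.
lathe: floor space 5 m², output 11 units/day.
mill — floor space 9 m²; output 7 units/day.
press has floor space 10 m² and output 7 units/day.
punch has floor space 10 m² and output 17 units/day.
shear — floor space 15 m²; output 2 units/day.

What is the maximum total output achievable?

36

Allowing fractional choices, the relaxed optimum would be about 40.7, but machines are indivisible.
bender + lathe + punch: floor space 7 + 5 + 10 = 22 ≤ 28, output 8 + 11 + 17 = 36.
lathe + mill + punch: floor space 5 + 9 + 10 = 24 ≤ 28, output 11 + 7 + 17 = 35.
lathe + press + punch: floor space 5 + 10 + 10 = 25 ≤ 28, output 11 + 7 + 17 = 35.
Best is bender, lathe, and punch with total output 36.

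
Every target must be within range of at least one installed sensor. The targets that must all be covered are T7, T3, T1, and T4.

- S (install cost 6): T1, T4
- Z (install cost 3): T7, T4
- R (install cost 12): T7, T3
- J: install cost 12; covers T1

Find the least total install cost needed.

This is an integer covering problem.
Choose S and R: together they cover T7, T3, T1, T4 — every target.
Total install cost: 6 + 12 = 18.

18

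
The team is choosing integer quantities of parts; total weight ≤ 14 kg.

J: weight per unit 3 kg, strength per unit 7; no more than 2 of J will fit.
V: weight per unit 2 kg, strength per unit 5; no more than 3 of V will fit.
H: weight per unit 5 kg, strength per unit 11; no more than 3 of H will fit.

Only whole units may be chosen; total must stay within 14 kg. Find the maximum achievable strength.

33

Take 1×J, 3×V, and 1×H: weight 14 ≤ 14, strength 1·7 + 3·5 + 1·11 = 33.
V has the best ratio (5/2) and is taken to its limit of 3; remaining capacity is filled optimally with the others.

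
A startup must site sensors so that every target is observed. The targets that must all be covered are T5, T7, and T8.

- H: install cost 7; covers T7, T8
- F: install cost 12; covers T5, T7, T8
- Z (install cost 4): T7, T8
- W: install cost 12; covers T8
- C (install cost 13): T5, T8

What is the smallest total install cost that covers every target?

The greedy cost-per-new-target heuristic would pick Z and F for 16, but a cheaper cover exists.
F alone covers T5, T7, T8 — every target.
Total install cost: 12.
No cover costs less than 12.

12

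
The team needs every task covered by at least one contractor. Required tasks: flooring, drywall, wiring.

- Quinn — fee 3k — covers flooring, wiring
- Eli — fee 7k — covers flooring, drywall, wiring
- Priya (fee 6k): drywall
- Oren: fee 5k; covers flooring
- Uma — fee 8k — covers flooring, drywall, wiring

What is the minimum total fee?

This is an integer covering problem.
The greedy cost-per-new-task heuristic would pick Quinn and Priya for 9, but a cheaper cover exists.
Eli alone covers flooring, drywall, wiring — every task.
Total fee: 7.
No cover costs less than 7.

7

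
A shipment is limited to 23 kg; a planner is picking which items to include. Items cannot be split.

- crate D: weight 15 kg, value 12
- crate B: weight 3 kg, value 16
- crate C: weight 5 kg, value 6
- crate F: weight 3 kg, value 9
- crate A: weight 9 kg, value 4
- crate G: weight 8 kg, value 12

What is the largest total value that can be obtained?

43

Take crate B, crate C, crate F, and crate G: weight 3 + 5 + 3 + 8 = 19 ≤ 23, value 16 + 6 + 9 + 12 = 43.
No other feasible combination does better.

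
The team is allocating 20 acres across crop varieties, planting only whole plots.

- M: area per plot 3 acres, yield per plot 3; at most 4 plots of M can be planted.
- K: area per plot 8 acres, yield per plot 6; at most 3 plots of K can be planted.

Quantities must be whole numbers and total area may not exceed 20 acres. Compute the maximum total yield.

This is a bounded integer knapsack.
4×M and 1×K: area 20 ≤ 20, yield 4·3 + 1·6 = 18.
1×M and 2×K: area 19 ≤ 20, yield 1·3 + 2·6 = 15.
Best is 18.

18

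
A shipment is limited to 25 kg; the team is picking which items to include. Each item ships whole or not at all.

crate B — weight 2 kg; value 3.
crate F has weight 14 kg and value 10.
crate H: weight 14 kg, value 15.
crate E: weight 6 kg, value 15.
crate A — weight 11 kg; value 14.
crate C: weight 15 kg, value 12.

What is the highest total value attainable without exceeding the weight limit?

33

This is an integer program with binary decision variables.
Allowing fractional choices, the relaxed optimum would be about 38.4, but items are indivisible.
crate H + crate E: weight 14 + 6 = 20 ≤ 25, value 15 + 15 = 30.
crate B + crate E + crate A: weight 2 + 6 + 11 = 19 ≤ 25, value 3 + 15 + 14 = 32.
crate B + crate H + crate E: weight 2 + 14 + 6 = 22 ≤ 25, value 3 + 15 + 15 = 33.
Best is crate B, crate H, and crate E with total value 33.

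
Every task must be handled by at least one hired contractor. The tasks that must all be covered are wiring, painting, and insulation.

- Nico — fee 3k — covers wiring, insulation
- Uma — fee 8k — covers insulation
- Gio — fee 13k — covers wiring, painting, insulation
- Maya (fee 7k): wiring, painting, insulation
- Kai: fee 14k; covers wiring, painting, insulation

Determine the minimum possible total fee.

Maya alone covers wiring, painting, insulation — every task.
Total fee: 7.

7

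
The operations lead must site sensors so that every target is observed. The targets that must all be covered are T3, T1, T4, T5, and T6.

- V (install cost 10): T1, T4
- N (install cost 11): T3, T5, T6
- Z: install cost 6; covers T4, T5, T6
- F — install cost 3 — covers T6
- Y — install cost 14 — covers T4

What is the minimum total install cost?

21

The greedy cost-per-new-target heuristic would pick Z, V, and N for 27, but a cheaper cover exists.
Choose V and N: together they cover T3, T1, T4, T5, T6 — every target.
Total install cost: 10 + 11 = 21.
No cover costs less than 21.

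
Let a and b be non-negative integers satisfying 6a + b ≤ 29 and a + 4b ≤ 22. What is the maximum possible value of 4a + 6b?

The continuous relaxation peaks at (4.09, 4.48) with value 43.22; rounding to a feasible lattice point costs some objective.
(a,b)=(4,4) is feasible, giving 40.
(a,b)=(3,4) is feasible, giving 36.
Maximum is 40 at (a,b)=(4,4).

40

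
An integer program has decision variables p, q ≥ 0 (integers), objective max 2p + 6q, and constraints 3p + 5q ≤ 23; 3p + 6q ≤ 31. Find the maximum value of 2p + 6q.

26

(p,q)=(1,4) is feasible, giving 26.
(p,q)=(0,4) is feasible, giving 24.
The best lattice point is (1,4), giving 26.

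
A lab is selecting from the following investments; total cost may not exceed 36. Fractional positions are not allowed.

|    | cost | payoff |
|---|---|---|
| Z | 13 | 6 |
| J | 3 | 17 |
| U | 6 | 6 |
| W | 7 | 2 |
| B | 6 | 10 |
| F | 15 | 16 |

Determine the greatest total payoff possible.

Allowing fractional choices, the relaxed optimum would be about 51.8, but investments are indivisible.
J + B + F: cost 3 + 6 + 15 = 24 ≤ 36, payoff 17 + 10 + 16 = 43.
J + U + B + F: cost 3 + 6 + 6 + 15 = 30 ≤ 36, payoff 17 + 6 + 10 + 16 = 49.
J + W + B + F: cost 3 + 7 + 6 + 15 = 31 ≤ 36, payoff 17 + 2 + 10 + 16 = 45.
Best is J, U, B, and F with total payoff 49.

49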